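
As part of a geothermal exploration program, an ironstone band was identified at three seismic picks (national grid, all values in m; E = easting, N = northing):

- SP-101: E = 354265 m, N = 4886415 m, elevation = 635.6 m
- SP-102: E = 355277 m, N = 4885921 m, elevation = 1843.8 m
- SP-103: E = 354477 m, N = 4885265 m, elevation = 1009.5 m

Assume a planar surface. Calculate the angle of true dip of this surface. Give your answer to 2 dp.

48.83°

Let the plane be z = a·E + b·N + c.
SP-102−SP-101: 1012a − 494b = 1208.2;  SP-103−SP-101: 212a − 1150b = 373.9.
Solving gives a = 1.13753, b = −0.11543.
Gradient magnitude |∇z| = √(a² + b²) = √(1.29397 + 0.01332) = 1.14337.
True dip = arctan(1.14337) = 48.83°, dipping toward W (azimuth ≈ 276°).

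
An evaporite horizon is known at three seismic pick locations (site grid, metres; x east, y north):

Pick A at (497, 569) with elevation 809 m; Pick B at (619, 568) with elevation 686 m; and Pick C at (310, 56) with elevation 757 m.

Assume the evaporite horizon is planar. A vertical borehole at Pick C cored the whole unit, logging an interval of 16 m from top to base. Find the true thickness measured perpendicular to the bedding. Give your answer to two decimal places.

10.72 m

Two edge vectors: Pick A→Pick B = (122, -1, -123), Pick A→Pick C = (-187, -513, -52).
Normal n = (Pick A→Pick B) × (Pick A→Pick C) = (-63047, 29345, -62773).
So ∂z/∂x = −n_x/n_z = −1.00436 and ∂z/∂y = −n_y/n_z = 0.46748.
|∇z| = √(a²+b²) = 1.10783, so dip δ = arctan(1.10783) = 47.93°.
True thickness = vertical thickness × cos δ = 16 × cos 47.93° = 10.72 m.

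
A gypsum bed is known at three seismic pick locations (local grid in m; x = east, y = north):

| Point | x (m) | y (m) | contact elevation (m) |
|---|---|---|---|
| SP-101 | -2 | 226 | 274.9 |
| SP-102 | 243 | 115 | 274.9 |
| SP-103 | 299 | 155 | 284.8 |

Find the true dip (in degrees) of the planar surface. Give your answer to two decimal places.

Let the plane be z = a·x + b·y + c.
SP-102−SP-101: 245a − 111b = 0;  SP-103−SP-101: 301a − 71b = 9.9.
Solving gives a = 0.06861, b = 0.15144.
Gradient magnitude |∇z| = √(a² + b²) = √(0.00471 + 0.02293) = 0.16626.
True dip = arctan(0.16626) = 9.44°, dipping toward SSW (azimuth ≈ 204°).

9.44°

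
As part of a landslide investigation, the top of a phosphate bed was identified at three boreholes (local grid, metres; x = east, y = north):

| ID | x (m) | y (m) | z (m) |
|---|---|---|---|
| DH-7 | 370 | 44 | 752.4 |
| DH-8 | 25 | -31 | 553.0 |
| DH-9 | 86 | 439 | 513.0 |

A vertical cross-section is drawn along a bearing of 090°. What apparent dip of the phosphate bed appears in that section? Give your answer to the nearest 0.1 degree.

31.5°

Two edge vectors: DH-7→DH-8 = (-345, -75, -199.4), DH-7→DH-9 = (-284, 395, -239.4).
Normal n = (DH-7→DH-8) × (DH-7→DH-9) = (96718, -25963.4, -157575).
So ∂z/∂x = −n_x/n_z = 0.61379 and ∂z/∂y = −n_y/n_z = −0.16477.
Unit vector along 090° is (sin 90°, cos 90°) = (1.0000, 0.0000).
Slope in that direction = a·(1.0000) + b·(0.0000) = 0.61379.
Apparent dip = arctan|0.61379| = 31.5° (true dip is 32.4°, so apparent ≤ true as expected).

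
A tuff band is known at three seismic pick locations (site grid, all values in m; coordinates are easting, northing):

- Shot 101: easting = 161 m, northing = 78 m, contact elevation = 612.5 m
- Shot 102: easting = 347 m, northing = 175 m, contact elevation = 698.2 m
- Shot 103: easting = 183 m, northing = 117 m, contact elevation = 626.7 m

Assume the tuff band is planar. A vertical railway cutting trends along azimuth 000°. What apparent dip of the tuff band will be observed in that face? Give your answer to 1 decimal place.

Two edge vectors: Shot 101→Shot 102 = (186, 97, 85.7), Shot 101→Shot 103 = (22, 39, 14.2).
Normal n = (Shot 101→Shot 102) × (Shot 101→Shot 103) = (-1964.9, -755.8, 5120).
So ∂z/∂easting = −n_x/n_z = 0.38377 and ∂z/∂northing = −n_y/n_z = 0.14762.
Unit vector along 000° is (sin 0°, cos 0°) = (0.0000, 1.0000).
Slope in that direction = a·(0.0000) + b·(1.0000) = 0.14762.
Apparent dip = arctan|0.14762| = 8.4° (true dip is 22.4°, so apparent ≤ true as expected).

8.4°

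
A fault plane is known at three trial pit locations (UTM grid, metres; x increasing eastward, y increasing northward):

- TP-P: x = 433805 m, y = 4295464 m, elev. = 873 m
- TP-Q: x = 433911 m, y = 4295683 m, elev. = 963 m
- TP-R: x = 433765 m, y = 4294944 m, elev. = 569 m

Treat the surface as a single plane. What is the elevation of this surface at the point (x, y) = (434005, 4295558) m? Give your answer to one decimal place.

845.7 m

Let the plane be z = a·x + b·y + c.
TP-Q−TP-P: 106a + 219b = 90;  TP-R−TP-P: −40a − 520b = −304.
Solving gives a = −0.426574633, b = 0.617428818.
Then c = 873 − a·433805 − b·4295464 = −2466220.05.
At (434005, 4295558): z = −185135.5 + 2652201.3 − 2466220.05 = 845.7 m.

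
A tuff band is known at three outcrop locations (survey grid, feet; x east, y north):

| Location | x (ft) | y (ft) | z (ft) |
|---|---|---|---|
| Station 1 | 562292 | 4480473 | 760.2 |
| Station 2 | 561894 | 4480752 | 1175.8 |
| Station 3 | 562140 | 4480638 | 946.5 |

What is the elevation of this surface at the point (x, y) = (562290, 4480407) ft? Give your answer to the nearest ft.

730 ft

Let the plane be z = a·x + b·y + c.
Station 2−Station 1: −398a + 279b = 415.6;  Station 3−Station 1: −152a + 165b = 186.3.
Solving gives a = −0.71345112, b = 0.47185109.
Then c = 760.2 − a·562292 − b·4480473 = −1712188.00.
At (562290, 4480407): z = −401166.4 + 2114084.9 − 1712188.00 = 730.5 ft.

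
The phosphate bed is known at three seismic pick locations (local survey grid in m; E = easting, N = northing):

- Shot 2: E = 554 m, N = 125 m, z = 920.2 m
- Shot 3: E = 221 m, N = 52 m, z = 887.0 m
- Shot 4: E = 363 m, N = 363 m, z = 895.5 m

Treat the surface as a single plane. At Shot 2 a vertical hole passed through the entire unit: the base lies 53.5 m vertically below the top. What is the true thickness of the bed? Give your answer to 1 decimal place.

Let the plane be z = a·E + b·N + c.
Shot 3−Shot 2: −333a − 73b = −33.2;  Shot 4−Shot 2: −191a + 238b = −24.7.
Solving gives a = 0.10413, b = −0.02021.
|∇z| = √(a²+b²) = 0.10607, so dip δ = arctan(0.10607) = 6.06°.
True thickness = vertical thickness × cos δ = 53.5 × cos 6.06° = 53.2 m.

53.2 m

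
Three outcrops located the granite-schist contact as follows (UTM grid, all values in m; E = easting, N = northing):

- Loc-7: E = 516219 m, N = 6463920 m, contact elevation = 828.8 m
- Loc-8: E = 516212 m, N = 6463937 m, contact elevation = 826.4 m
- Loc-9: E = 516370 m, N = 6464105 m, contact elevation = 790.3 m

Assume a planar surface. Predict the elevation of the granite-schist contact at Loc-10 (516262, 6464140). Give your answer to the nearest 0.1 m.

790.5 m

Let the plane be z = a·E + b·N + c.
Loc-8−Loc-7: −7a + 17b = −2.4;  Loc-9−Loc-7: 151a + 185b = −38.5.
Solving gives a = −0.054505438, b = −0.163619886.
Then c = 828.8 − a·516219 − b·6463920 = 1086591.40.
At (516262, 6464140): z = −28139.1 − 1057661.9 + 1086591.40 = 790.5 m.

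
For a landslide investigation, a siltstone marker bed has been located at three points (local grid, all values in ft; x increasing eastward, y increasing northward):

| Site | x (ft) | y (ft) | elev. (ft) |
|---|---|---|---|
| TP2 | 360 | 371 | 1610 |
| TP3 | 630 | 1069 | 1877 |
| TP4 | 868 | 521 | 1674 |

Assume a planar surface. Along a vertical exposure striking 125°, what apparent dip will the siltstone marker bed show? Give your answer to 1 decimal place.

Let the plane be z = a·x + b·y + c.
TP3−TP2: 270a + 698b = 267;  TP4−TP2: 508a + 150b = 64.
Solving gives a = 0.01472, b = 0.37683.
Unit vector along 125° is (sin 125°, cos 125°) = (0.8192, -0.5736).
Slope in that direction = a·(0.8192) + b·(-0.5736) = −0.20409.
Apparent dip = arctan|0.20409| = 11.5° (true dip is 20.7°, so apparent ≤ true as expected).

11.5°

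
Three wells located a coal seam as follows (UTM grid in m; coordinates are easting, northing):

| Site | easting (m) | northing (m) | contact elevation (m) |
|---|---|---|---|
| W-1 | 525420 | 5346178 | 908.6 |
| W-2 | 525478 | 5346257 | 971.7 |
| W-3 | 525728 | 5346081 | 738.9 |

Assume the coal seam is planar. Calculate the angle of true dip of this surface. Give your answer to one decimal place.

Let the plane be z = a·easting + b·northing + c.
W-2−W-1: 58a + 79b = 63.1;  W-3−W-1: 308a − 97b = −169.7.
Solving gives a = −0.24319, b = 0.97728.
Gradient magnitude |∇z| = √(a² + b²) = √(0.05914 + 0.95508) = 1.00709.
True dip = arctan(1.00709) = 45.2°, dipping toward SSE (azimuth ≈ 166°).

45.2°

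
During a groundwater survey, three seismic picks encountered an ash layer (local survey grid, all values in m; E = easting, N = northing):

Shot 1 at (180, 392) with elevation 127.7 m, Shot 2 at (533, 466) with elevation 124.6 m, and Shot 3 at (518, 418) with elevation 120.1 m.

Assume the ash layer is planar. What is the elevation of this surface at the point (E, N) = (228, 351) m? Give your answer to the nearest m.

Let the plane be z = a·E + b·N + c.
Shot 2−Shot 1: 353a + 74b = −3.1;  Shot 3−Shot 1: 338a + 26b = −7.6.
Solving gives a = −0.03043, b = 0.10326.
Then c = 127.7 − a·180 − b·392 = 92.70.
At (228, 351): z = −6.9 + 36.2 + 92.70 = 122.0 m.

122 m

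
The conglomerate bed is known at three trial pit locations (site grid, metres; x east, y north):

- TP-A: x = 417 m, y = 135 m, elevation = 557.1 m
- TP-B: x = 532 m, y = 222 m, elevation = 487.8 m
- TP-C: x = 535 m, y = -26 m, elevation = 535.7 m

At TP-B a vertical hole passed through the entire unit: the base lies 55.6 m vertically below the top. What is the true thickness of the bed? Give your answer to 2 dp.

49.85 m

Let the plane be z = a·x + b·y + c.
TP-B−TP-A: 115a + 87b = −69.3;  TP-C−TP-A: 118a − 161b = −21.4.
Solving gives a = −0.45235, b = −0.19862.
|∇z| = √(a²+b²) = 0.49403, so dip δ = arctan(0.49403) = 26.29°.
True thickness = vertical thickness × cos δ = 55.6 × cos 26.29° = 49.85 m.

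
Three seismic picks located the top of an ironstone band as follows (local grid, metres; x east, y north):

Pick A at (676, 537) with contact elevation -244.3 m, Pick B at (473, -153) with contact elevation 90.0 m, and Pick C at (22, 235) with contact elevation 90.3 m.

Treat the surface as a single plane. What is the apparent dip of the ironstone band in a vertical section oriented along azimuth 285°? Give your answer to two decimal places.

Let the plane be z = a·x + b·y + c.
Pick B−Pick A: −203a − 690b = 334.3;  Pick C−Pick A: −654a − 302b = 334.6.
Solving gives a = −0.33316, b = −0.38648.
Unit vector along 285° is (sin 285°, cos 285°) = (-0.9659, 0.2588).
Slope in that direction = a·(-0.9659) + b·(0.2588) = 0.22178.
Apparent dip = arctan|0.22178| = 12.50° (true dip is 27.0°, so apparent ≤ true as expected).

12.50°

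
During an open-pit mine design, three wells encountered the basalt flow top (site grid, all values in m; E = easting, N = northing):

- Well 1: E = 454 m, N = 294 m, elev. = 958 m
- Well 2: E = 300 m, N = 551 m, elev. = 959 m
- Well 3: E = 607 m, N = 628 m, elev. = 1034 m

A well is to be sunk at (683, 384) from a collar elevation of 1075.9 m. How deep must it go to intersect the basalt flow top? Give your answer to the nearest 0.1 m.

Two edge vectors: Well 1→Well 2 = (-154, 257, 1), Well 1→Well 3 = (153, 334, 76).
Normal n = (Well 1→Well 2) × (Well 1→Well 3) = (19198, 11857, -90757).
So ∂z/∂E = −n_x/n_z = 0.21153 and ∂z/∂N = −n_y/n_z = 0.13065.
Intercept c from Well 1: 958 − 96.04 − 38.41 = 823.55.
At (683, 384): z_contact = 144.48 + 50.17 + 823.55 = 1018.20 m.
Depth below ground = 1075.9 − 1018.20 = 57.7 m.

57.7 m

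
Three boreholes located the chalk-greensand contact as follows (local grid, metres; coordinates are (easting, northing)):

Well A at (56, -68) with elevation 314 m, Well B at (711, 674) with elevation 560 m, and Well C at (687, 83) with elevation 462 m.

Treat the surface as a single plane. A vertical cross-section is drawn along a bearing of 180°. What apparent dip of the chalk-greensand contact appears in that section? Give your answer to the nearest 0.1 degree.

Two edge vectors: Well A→Well B = (655, 742, 246), Well A→Well C = (631, 151, 148).
Normal n = (Well A→Well B) × (Well A→Well C) = (72670, 58286, -369297).
So ∂z/∂E = −n_x/n_z = 0.19678 and ∂z/∂N = −n_y/n_z = 0.15783.
Unit vector along 180° is (sin 180°, cos 180°) = (0.0000, -1.0000).
Slope in that direction = a·(0.0000) + b·(-1.0000) = −0.15783.
Apparent dip = arctan|0.15783| = 9.0° (true dip is 14.2°, so apparent ≤ true as expected).

9.0°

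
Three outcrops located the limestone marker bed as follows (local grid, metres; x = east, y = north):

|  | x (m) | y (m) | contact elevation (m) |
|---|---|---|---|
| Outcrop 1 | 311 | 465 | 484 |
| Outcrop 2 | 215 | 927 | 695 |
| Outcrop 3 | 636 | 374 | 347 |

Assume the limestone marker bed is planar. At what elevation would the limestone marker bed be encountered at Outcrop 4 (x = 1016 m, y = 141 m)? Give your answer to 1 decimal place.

137.2 m

Let the plane be z = a·x + b·y + c.
Outcrop 2−Outcrop 1: −96a + 462b = 211;  Outcrop 3−Outcrop 1: 325a − 91b = −137.
Solving gives a = −0.311801, b = 0.391920.
Then c = 484 − a·311 − b·465 = 398.73.
At (1016, 141): z = −316.8 + 55.3 + 398.73 = 137.2 m.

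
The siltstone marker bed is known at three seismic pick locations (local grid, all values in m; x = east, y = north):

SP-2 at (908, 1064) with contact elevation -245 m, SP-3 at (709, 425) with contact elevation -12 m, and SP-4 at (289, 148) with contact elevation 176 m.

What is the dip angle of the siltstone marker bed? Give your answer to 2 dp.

Let the plane be z = a·x + b·y + c.
SP-3−SP-2: −199a − 639b = 233;  SP-4−SP-2: −619a − 916b = 421.
Solving gives a = −0.26068, b = −0.28345.
Gradient magnitude |∇z| = √(a² + b²) = √(0.06795 + 0.08034) = 0.38509.
True dip = arctan(0.38509) = 21.06°, dipping toward NE (azimuth ≈ 043°).

21.06°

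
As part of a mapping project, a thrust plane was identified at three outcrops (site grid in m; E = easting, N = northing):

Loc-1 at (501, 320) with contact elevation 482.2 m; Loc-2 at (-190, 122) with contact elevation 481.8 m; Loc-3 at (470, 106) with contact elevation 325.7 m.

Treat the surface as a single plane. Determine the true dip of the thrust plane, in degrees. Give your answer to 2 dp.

Let the plane be z = a·E + b·N + c.
Loc-2−Loc-1: −691a − 198b = −0.4;  Loc-3−Loc-1: −31a − 214b = −156.5.
Solving gives a = −0.21802, b = 0.76289.
Gradient magnitude |∇z| = √(a² + b²) = √(0.04753 + 0.58200) = 0.79343.
True dip = arctan(0.79343) = 38.43°, dipping toward SSE (azimuth ≈ 164°).

38.43°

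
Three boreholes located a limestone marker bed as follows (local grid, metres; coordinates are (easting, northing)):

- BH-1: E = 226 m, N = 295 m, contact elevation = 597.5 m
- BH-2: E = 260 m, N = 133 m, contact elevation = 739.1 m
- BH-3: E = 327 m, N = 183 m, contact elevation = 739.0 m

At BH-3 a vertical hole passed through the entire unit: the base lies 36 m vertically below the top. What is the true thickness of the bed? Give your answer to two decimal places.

26.20 m

Two edge vectors: BH-1→BH-2 = (34, -162, 141.6), BH-1→BH-3 = (101, -112, 141.5).
Normal n = (BH-1→BH-2) × (BH-1→BH-3) = (-7063.8, 9490.6, 12554).
So ∂z/∂E = −n_x/n_z = 0.56267 and ∂z/∂N = −n_y/n_z = −0.75598.
|∇z| = √(a²+b²) = 0.94240, so dip δ = arctan(0.94240) = 43.30°.
True thickness = vertical thickness × cos δ = 36 × cos 43.30° = 26.20 m.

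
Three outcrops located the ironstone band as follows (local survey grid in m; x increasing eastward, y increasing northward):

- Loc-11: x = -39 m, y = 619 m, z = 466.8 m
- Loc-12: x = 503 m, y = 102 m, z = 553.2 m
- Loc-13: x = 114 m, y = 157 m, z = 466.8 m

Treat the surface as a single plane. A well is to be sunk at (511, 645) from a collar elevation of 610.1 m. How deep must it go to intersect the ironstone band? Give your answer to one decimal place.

13.1 m

Two edge vectors: Loc-11→Loc-12 = (542, -517, 86.4), Loc-11→Loc-13 = (153, -462, 0).
Normal n = (Loc-11→Loc-12) × (Loc-11→Loc-13) = (39916.8, 13219.2, -171303).
So ∂z/∂x = −n_x/n_z = 0.23302 and ∂z/∂y = −n_y/n_z = 0.07717.
Intercept c from Loc-11: 466.8 + 9.09 − 47.77 = 428.12.
At (511, 645): z_contact = 119.07 + 49.77 + 428.12 = 596.97 m.
Depth below ground = 610.1 − 596.97 = 13.1 m.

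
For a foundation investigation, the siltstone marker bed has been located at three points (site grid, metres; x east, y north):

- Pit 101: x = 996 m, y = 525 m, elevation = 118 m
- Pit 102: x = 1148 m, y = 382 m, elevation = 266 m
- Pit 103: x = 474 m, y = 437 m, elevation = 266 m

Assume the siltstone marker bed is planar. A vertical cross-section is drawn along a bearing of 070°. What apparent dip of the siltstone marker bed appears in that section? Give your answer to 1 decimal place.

25.4°

Let the plane be z = a·x + b·y + c.
Pit 102−Pit 101: 152a − 143b = 148;  Pit 103−Pit 101: −522a − 88b = 148.
Solving gives a = −0.09248, b = −1.13326.
Unit vector along 070° is (sin 70°, cos 70°) = (0.9397, 0.3420).
Slope in that direction = a·(0.9397) + b·(0.3420) = −0.47450.
Apparent dip = arctan|0.47450| = 25.4° (true dip is 48.7°, so apparent ≤ true as expected).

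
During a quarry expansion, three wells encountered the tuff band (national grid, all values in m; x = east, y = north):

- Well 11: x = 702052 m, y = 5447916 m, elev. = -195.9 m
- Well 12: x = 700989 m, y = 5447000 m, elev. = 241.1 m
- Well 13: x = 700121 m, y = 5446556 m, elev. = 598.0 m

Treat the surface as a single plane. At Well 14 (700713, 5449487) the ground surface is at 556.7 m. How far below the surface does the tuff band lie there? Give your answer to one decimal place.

201.6 m

Two edge vectors: Well 11→Well 12 = (-1063, -916, 437), Well 11→Well 13 = (-1931, -1360, 793.9).
Normal n = (Well 11→Well 12) × (Well 11→Well 13) = (-132892.4, 68.7, -323116).
So ∂z/∂x = −n_x/n_z = −0.411283873 and ∂z/∂y = −n_y/n_z = 0.000212617.
Intercept c from Well 11: -195.9 + 288742.67 − 1158.32 = 287388.45.
At (700713, 5449487): z_contact = −288191.96 + 1158.65 + 287388.45 = 355.14 m.
Depth below ground = 556.7 − 355.14 = 201.6 m.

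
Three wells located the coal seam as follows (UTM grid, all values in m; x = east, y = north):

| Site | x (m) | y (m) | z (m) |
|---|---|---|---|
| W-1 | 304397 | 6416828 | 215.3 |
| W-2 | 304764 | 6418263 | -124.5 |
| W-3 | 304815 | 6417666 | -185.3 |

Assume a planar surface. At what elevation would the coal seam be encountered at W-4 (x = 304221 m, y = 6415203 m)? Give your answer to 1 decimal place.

Let the plane be z = a·x + b·y + c.
W-2−W-1: 367a + 1435b = −339.8;  W-3−W-1: 418a + 838b = −400.6.
Solving gives a = −0.992557239, b = 0.017051224.
Then c = 215.3 − a·304397 − b·6416828 = 192931.97.
At (304221, 6415203): z = −301956.8 + 109387.1 + 192931.97 = 362.3 m.

362.3 m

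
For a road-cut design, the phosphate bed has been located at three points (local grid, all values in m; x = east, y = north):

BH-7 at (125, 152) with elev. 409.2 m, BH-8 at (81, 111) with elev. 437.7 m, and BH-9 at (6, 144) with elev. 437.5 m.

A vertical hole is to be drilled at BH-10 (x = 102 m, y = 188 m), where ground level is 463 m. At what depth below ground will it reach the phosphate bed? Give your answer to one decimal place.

66.1 m

Let the plane be z = a·x + b·y + c.
BH-8−BH-7: −44a − 41b = 28.5;  BH-9−BH-7: −119a − 8b = 28.3.
Solving gives a = −0.20594, b = −0.47411.
Then c = 409.2 − a·125 − b·152 = 507.01.
At (102, 188): z_contact = −21.01 − 89.13 + 507.01 = 396.87 m.
Depth below ground = 463 − 396.87 = 66.1 m.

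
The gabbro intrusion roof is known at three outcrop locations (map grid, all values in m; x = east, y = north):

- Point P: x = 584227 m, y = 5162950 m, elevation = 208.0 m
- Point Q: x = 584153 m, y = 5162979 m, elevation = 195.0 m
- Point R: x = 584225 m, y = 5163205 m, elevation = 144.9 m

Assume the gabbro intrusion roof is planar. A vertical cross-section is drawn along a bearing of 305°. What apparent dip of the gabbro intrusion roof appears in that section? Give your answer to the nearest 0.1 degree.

Two edge vectors: Point P→Point Q = (-74, 29, -13), Point P→Point R = (-2, 255, -63.1).
Normal n = (Point P→Point Q) × (Point P→Point R) = (1485.1, -4643.4, -18812).
So ∂z/∂x = −n_x/n_z = 0.07894 and ∂z/∂y = −n_y/n_z = −0.24683.
Unit vector along 305° is (sin 305°, cos 305°) = (-0.8192, 0.5736).
Slope in that direction = a·(-0.8192) + b·(0.5736) = −0.20624.
Apparent dip = arctan|0.20624| = 11.7° (true dip is 14.5°, so apparent ≤ true as expected).

11.7°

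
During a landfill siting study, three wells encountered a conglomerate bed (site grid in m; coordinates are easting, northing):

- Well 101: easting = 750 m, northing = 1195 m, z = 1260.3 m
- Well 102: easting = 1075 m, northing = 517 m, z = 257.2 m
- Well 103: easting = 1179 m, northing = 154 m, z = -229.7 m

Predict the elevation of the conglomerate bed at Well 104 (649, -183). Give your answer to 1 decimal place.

-232.8 m

Let the plane be z = a·easting + b·northing + c.
Well 102−Well 101: 325a − 678b = −1003.1;  Well 103−Well 101: 429a − 1041b = −1490.
Solving gives a = −0.716497, b = 1.136045.
Then c = 1260.3 − a·750 − b·1195 = 440.10.
At (649, -183): z = −465.0 − 207.9 + 440.10 = -232.8 m.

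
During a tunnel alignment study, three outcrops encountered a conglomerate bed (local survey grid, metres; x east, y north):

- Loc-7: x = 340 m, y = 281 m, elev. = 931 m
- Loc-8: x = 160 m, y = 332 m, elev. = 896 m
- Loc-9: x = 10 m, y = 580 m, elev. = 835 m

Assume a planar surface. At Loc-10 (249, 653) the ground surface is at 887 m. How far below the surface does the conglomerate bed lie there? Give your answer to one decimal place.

27.3 m

Let the plane be z = a·x + b·y + c.
Loc-8−Loc-7: −180a + 51b = −35;  Loc-9−Loc-7: −330a + 299b = −96.
Solving gives a = 0.15055, b = −0.15491.
Then c = 931 − a·340 − b·281 = 923.34.
At (249, 653): z_contact = 37.49 − 101.15 + 923.34 = 859.67 m.
Depth below ground = 887 − 859.67 = 27.3 m.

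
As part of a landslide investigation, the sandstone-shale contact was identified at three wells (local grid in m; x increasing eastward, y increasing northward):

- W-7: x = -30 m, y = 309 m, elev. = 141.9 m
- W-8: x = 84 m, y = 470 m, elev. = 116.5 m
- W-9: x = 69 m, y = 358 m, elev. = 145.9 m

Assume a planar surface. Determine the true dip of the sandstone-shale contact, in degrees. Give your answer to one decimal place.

18.8°

Two edge vectors: W-7→W-8 = (114, 161, -25.4), W-7→W-9 = (99, 49, 4).
Normal n = (W-7→W-8) × (W-7→W-9) = (1888.6, -2970.6, -10353).
So ∂z/∂x = −n_x/n_z = 0.18242 and ∂z/∂y = −n_y/n_z = −0.28693.
Gradient magnitude |∇z| = √(a² + b²) = √(0.03328 + 0.08233) = 0.34001.
True dip = arctan(0.34001) = 18.8°, dipping toward NNW (azimuth ≈ 328°).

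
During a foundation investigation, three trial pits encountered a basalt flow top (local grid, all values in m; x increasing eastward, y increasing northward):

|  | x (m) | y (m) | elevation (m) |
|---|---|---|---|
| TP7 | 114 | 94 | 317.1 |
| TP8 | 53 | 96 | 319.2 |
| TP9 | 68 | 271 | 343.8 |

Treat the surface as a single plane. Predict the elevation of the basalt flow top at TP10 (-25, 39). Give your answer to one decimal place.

313.4 m

Let the plane be z = a·x + b·y + c.
TP8−TP7: −61a + 2b = 2.1;  TP9−TP7: −46a + 177b = 26.7.
Solving gives a = −0.02973, b = 0.14312.
Then c = 317.1 − a·114 − b·94 = 307.04.
At (-25, 39): z = 0.7 + 5.6 + 307.04 = 313.4 m.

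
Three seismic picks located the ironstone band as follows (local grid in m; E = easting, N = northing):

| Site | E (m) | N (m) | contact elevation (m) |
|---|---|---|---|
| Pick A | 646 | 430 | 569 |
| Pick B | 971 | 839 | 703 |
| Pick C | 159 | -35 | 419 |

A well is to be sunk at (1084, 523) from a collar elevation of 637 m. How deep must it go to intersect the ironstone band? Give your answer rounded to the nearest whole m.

Two edge vectors: Pick A→Pick B = (325, 409, 134), Pick A→Pick C = (-487, -465, -150).
Normal n = (Pick A→Pick B) × (Pick A→Pick C) = (960, -16508, 48058).
So ∂z/∂E = −n_x/n_z = −0.01998 and ∂z/∂N = −n_y/n_z = 0.34350.
Intercept c from Pick A: 569 + 12.90 − 147.71 = 434.20.
At (1084, 523): z_contact = −21.7 + 179.7 + 434.20 = 592.2 m.
Depth below ground = 637 − 592.2 = 45 m.

45 m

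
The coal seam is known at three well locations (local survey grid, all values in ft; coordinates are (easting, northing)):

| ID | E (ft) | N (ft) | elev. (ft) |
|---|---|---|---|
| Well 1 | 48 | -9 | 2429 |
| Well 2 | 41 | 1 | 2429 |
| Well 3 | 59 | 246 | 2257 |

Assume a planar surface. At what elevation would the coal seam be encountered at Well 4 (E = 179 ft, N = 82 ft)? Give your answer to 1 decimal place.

2252.3 ft

Let the plane be z = a·E + b·N + c.
Well 2−Well 1: −7a + 10b = 0;  Well 3−Well 1: 11a + 255b = −172.
Solving gives a = −0.90765, b = −0.63536.
Then c = 2429 − a·48 − b·-9 = 2466.85.
At (179, 82): z = −162.5 − 52.1 + 2466.85 = 2252.3 ft.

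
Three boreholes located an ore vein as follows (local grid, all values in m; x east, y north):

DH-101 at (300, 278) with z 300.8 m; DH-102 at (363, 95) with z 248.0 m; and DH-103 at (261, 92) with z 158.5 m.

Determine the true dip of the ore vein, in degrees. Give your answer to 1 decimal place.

46.1°

Two edge vectors: DH-101→DH-102 = (63, -183, -52.8), DH-101→DH-103 = (-39, -186, -142.3).
Normal n = (DH-101→DH-102) × (DH-101→DH-103) = (16220.1, 11024.1, -18855).
So ∂z/∂x = −n_x/n_z = 0.86025 and ∂z/∂y = −n_y/n_z = 0.58468.
Gradient magnitude |∇z| = √(a² + b²) = √(0.74004 + 0.34185) = 1.04014.
True dip = arctan(1.04014) = 46.1°, dipping toward SW (azimuth ≈ 236°).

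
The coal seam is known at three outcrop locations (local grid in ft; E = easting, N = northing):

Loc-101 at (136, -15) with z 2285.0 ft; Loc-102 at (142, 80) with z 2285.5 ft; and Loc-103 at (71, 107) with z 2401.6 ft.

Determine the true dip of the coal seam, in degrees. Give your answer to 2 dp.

Two edge vectors: Loc-101→Loc-102 = (6, 95, 0.5), Loc-101→Loc-103 = (-65, 122, 116.6).
Normal n = (Loc-101→Loc-102) × (Loc-101→Loc-103) = (11016, -732.1, 6907).
So ∂z/∂E = −n_x/n_z = −1.59490 and ∂z/∂N = −n_y/n_z = 0.10599.
Gradient magnitude |∇z| = √(a² + b²) = √(2.54372 + 0.01123) = 1.59842.
True dip = arctan(1.59842) = 57.97°, dipping toward E (azimuth ≈ 094°).

57.97°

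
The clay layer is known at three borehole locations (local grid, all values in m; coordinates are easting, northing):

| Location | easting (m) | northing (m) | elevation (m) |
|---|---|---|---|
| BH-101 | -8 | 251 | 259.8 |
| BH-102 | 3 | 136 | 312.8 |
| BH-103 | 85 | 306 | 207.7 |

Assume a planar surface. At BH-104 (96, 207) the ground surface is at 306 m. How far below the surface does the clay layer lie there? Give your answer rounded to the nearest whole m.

Let the plane be z = a·easting + b·northing + c.
BH-102−BH-101: 11a − 115b = 53;  BH-103−BH-101: 93a + 55b = −52.1.
Solving gives a = −0.27226, b = −0.48691.
Then c = 259.8 − a·-8 − b·251 = 379.84.
At (96, 207): z_contact = −26.1 − 100.8 + 379.84 = 252.9 m.
Depth below ground = 306 − 252.9 = 53 m.

53 m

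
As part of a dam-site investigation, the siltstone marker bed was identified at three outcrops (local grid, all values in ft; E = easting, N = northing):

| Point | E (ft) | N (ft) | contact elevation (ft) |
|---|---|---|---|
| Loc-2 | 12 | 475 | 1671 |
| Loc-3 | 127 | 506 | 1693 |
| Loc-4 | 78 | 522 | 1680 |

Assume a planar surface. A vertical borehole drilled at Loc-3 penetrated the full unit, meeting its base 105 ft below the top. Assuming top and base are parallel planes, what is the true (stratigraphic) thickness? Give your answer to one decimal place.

Two edge vectors: Loc-2→Loc-3 = (115, 31, 22), Loc-2→Loc-4 = (66, 47, 9).
Normal n = (Loc-2→Loc-3) × (Loc-2→Loc-4) = (-755, 417, 3359).
So ∂z/∂E = −n_x/n_z = 0.22477 and ∂z/∂N = −n_y/n_z = −0.12414.
|∇z| = √(a²+b²) = 0.25677, so dip δ = arctan(0.25677) = 14.40°.
True thickness = vertical thickness × cos δ = 105 × cos 14.40° = 101.7 ft.

101.7 ft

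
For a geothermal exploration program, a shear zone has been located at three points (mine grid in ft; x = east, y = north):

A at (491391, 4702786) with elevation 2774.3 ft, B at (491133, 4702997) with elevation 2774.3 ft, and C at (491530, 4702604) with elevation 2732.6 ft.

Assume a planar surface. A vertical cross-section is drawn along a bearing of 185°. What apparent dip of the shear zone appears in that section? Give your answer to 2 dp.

Let the plane be z = a·x + b·y + c.
B−A: −258a + 211b = 0;  C−A: 139a − 182b = −41.7.
Solving gives a = 0.49916, b = 0.61035.
Unit vector along 185° is (sin 185°, cos 185°) = (-0.0872, -0.9962).
Slope in that direction = a·(-0.0872) + b·(-0.9962) = −0.65153.
Apparent dip = arctan|0.65153| = 33.09° (true dip is 38.3°, so apparent ≤ true as expected).

33.09°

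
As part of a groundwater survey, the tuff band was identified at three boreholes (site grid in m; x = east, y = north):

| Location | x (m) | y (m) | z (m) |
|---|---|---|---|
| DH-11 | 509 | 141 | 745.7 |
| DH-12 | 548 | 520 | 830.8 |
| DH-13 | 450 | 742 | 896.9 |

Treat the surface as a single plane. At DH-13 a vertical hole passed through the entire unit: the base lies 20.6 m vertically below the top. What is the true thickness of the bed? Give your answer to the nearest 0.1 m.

19.9 m

Let the plane be z = a·x + b·y + c.
DH-12−DH-11: 39a + 379b = 85.1;  DH-13−DH-11: −59a + 601b = 151.2.
Solving gives a = −0.13449, b = 0.23838.
|∇z| = √(a²+b²) = 0.27370, so dip δ = arctan(0.27370) = 15.31°.
True thickness = vertical thickness × cos δ = 20.6 × cos 15.31° = 19.9 m.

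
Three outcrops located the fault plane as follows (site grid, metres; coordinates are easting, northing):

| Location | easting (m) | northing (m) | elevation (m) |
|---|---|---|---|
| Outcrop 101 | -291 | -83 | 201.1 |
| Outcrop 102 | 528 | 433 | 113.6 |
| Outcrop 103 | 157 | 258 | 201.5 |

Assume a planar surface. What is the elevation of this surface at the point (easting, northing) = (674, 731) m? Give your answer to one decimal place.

Two edge vectors: Outcrop 101→Outcrop 102 = (819, 516, -87.5), Outcrop 101→Outcrop 103 = (448, 341, 0.4).
Normal n = (Outcrop 101→Outcrop 102) × (Outcrop 101→Outcrop 103) = (30043.9, -39527.6, 48111).
So ∂z/∂easting = −n_x/n_z = −0.62447 and ∂z/∂northing = −n_y/n_z = 0.82159.
Intercept c from Outcrop 101: 201.1 − 181.72 + 68.19 = 87.57.
At (674, 731): z = −420.9 + 600.6 + 87.57 = 267.3 m.

267.3 m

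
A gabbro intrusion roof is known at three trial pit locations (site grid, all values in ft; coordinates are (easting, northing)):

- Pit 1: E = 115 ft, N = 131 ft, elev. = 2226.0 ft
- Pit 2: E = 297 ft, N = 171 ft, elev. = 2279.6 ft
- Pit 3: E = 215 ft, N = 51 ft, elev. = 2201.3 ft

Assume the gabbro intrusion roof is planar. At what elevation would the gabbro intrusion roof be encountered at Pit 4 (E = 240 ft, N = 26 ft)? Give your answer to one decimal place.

Let the plane be z = a·E + b·N + c.
Pit 2−Pit 1: 182a + 40b = 53.6;  Pit 3−Pit 1: 100a − 80b = −24.7.
Solving gives a = 0.17780, b = 0.53100.
Then c = 2226 − a·115 − b·131 = 2135.99.
At (240, 26): z = 42.7 + 13.8 + 2135.99 = 2192.5 ft.

2192.5 ft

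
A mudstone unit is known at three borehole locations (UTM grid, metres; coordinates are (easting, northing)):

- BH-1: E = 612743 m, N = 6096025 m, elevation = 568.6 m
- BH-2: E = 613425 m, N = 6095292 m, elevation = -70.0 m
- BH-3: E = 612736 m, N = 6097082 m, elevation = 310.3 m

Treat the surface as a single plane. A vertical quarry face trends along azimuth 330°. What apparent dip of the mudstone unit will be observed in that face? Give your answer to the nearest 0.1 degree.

21.1°

Let the plane be z = a·E + b·N + c.
BH-2−BH-1: 682a − 733b = −638.6;  BH-3−BH-1: −7a + 1057b = −258.3.
Solving gives a = −1.20760, b = −0.25237.
Unit vector along 330° is (sin 330°, cos 330°) = (-0.5000, 0.8660).
Slope in that direction = a·(-0.5000) + b·(0.8660) = 0.38524.
Apparent dip = arctan|0.38524| = 21.1° (true dip is 51.0°, so apparent ≤ true as expected).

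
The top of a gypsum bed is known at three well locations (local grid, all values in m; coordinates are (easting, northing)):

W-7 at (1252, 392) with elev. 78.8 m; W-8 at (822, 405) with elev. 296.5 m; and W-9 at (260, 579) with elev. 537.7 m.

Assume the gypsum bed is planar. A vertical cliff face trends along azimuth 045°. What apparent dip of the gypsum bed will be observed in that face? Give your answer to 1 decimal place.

Let the plane be z = a·E + b·N + c.
W-8−W-7: −430a + 13b = 217.7;  W-9−W-7: −992a + 187b = 458.9.
Solving gives a = −0.51462, b = −0.27596.
Unit vector along 045° is (sin 45°, cos 45°) = (0.7071, 0.7071).
Slope in that direction = a·(0.7071) + b·(0.7071) = −0.55903.
Apparent dip = arctan|0.55903| = 29.2° (true dip is 30.3°, so apparent ≤ true as expected).

29.2°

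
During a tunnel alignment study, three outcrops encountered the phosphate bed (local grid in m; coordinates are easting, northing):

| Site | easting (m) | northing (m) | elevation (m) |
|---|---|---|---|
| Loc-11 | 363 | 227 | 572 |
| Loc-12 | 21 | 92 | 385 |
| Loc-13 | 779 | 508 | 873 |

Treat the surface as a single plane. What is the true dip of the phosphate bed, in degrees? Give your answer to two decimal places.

34.87°

Two edge vectors: Loc-11→Loc-12 = (-342, -135, -187), Loc-11→Loc-13 = (416, 281, 301).
Normal n = (Loc-11→Loc-12) × (Loc-11→Loc-13) = (11912, 25150, -39942).
So ∂z/∂easting = −n_x/n_z = 0.29823 and ∂z/∂northing = −n_y/n_z = 0.62966.
Gradient magnitude |∇z| = √(a² + b²) = √(0.08894 + 0.39648) = 0.69672.
True dip = arctan(0.69672) = 34.87°, dipping toward SSW (azimuth ≈ 205°).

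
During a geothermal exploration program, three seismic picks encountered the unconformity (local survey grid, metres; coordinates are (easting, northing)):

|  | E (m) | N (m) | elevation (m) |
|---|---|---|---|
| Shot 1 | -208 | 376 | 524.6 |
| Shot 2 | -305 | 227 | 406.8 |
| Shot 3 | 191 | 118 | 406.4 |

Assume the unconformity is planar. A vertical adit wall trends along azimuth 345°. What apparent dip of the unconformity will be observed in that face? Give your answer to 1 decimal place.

Two edge vectors: Shot 1→Shot 2 = (-97, -149, -117.8), Shot 1→Shot 3 = (399, -258, -118.2).
Normal n = (Shot 1→Shot 2) × (Shot 1→Shot 3) = (-12780.6, -58467.6, 84477).
So ∂z/∂E = −n_x/n_z = 0.15129 and ∂z/∂N = −n_y/n_z = 0.69211.
Unit vector along 345° is (sin 345°, cos 345°) = (-0.2588, 0.9659).
Slope in that direction = a·(-0.2588) + b·(0.9659) = 0.62937.
Apparent dip = arctan|0.62937| = 32.2° (true dip is 35.3°, so apparent ≤ true as expected).

32.2°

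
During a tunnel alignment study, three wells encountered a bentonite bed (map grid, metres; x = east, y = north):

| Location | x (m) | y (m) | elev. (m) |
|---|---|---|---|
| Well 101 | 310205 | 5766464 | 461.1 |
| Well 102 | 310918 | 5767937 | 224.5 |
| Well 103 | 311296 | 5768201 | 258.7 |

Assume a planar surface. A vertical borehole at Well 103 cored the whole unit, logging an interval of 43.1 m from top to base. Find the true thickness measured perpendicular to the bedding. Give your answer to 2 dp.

Let the plane be z = a·x + b·y + c.
Well 102−Well 101: 713a + 1473b = −236.6;  Well 103−Well 101: 1091a + 1737b = −202.4.
Solving gives a = 0.30616, b = −0.30882.
|∇z| = √(a²+b²) = 0.43486, so dip δ = arctan(0.43486) = 23.50°.
True thickness = vertical thickness × cos δ = 43.1 × cos 23.50° = 39.52 m.

39.52 m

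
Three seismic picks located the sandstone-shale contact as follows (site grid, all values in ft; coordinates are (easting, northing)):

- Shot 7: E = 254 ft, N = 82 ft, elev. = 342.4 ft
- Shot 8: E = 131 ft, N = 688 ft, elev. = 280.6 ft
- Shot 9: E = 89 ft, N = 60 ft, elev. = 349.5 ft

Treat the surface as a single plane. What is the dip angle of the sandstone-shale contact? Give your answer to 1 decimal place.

6.4°

Let the plane be z = a·E + b·N + c.
Shot 8−Shot 7: −123a + 606b = −61.8;  Shot 9−Shot 7: −165a − 22b = 7.1.
Solving gives a = −0.02866, b = −0.10780.
Gradient magnitude |∇z| = √(a² + b²) = √(0.00082 + 0.01162) = 0.11154.
True dip = arctan(0.11154) = 6.4°, dipping toward NNE (azimuth ≈ 015°).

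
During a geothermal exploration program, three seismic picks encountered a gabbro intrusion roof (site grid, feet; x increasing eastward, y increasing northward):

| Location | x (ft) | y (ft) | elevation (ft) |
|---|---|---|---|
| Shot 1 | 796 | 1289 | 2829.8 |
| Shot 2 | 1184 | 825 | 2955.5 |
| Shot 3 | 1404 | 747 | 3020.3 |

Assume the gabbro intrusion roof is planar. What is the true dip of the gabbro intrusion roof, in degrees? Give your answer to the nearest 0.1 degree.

15.9°

Two edge vectors: Shot 1→Shot 2 = (388, -464, 125.7), Shot 1→Shot 3 = (608, -542, 190.5).
Normal n = (Shot 1→Shot 2) × (Shot 1→Shot 3) = (-20262.6, 2511.6, 71816).
So ∂z/∂x = −n_x/n_z = 0.28215 and ∂z/∂y = −n_y/n_z = −0.03497.
Gradient magnitude |∇z| = √(a² + b²) = √(0.07961 + 0.00122) = 0.28431.
True dip = arctan(0.28431) = 15.9°, dipping toward W (azimuth ≈ 277°).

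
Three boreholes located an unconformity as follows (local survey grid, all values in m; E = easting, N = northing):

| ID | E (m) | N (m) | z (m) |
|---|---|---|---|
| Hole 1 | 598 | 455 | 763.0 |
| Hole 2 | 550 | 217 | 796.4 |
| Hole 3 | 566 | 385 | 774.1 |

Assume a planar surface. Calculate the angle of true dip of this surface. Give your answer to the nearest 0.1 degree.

Let the plane be z = a·E + b·N + c.
Hole 2−Hole 1: −48a − 238b = 33.4;  Hole 3−Hole 1: −32a − 70b = 11.1.
Solving gives a = −0.07138, b = −0.12594.
Gradient magnitude |∇z| = √(a² + b²) = √(0.00510 + 0.01586) = 0.14476.
True dip = arctan(0.14476) = 8.2°, dipping toward NNE (azimuth ≈ 030°).

8.2°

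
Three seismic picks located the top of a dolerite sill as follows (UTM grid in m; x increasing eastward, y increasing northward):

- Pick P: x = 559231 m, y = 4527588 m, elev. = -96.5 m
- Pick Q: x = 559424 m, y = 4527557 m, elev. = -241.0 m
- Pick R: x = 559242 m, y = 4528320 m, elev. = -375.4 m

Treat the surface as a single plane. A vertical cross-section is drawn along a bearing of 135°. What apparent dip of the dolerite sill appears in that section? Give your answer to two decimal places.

Let the plane be z = a·x + b·y + c.
Pick Q−Pick P: 193a − 31b = −144.5;  Pick R−Pick P: 11a + 732b = −278.9.
Solving gives a = −0.80795, b = −0.36887.
Unit vector along 135° is (sin 135°, cos 135°) = (0.7071, -0.7071).
Slope in that direction = a·(0.7071) + b·(-0.7071) = −0.31048.
Apparent dip = arctan|0.31048| = 17.25° (true dip is 41.6°, so apparent ≤ true as expected).

17.25°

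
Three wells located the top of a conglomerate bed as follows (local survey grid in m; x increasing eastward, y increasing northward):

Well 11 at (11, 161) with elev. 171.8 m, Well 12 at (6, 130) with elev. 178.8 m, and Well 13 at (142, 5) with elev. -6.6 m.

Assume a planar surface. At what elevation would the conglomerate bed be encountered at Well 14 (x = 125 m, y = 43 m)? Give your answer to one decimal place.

16.5 m

Let the plane be z = a·x + b·y + c.
Well 12−Well 11: −5a − 31b = 7;  Well 13−Well 11: 131a − 156b = −178.4.
Solving gives a = −1.36798, b = −0.00516.
Then c = 171.8 − a·11 − b·161 = 187.68.
At (125, 43): z = −171.0 − 0.2 + 187.68 = 16.5 m.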